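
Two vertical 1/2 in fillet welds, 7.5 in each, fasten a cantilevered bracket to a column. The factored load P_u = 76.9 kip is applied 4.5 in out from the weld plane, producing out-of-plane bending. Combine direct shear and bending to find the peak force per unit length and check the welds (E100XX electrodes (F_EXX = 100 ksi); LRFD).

L_w = 2 × 7.5 = 15 in; section modulus (unit throat) S = 2 × L²/6 = 18.75 in².
Direct shear f_v = P/L_w = 76.9/15 = 5.127 kip/in.
Moment M = P × e = 76.9 × 4.5 = 346.05 kip·in; bending f_b = M/S = 18.46 kip/in.
f_max = √(f_v² + f_b²) = √(5.127² + 18.46²) = 19.15 kip/in.
φr_n = 0.75 × 0.6 × 100 × (0.707 × 0.5) = 15.91 kip/in → NOT adequate.

f_max ≈ 19.2 kip/in; NOT adequate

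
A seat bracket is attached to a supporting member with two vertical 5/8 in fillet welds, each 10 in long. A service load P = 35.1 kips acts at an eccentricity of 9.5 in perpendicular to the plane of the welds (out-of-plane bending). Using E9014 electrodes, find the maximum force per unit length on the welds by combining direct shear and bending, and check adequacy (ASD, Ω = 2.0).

E90XX → F_EXX = 90 ksi.
L_w = 2 × 10 = 20 in; section modulus (unit throat) S = 2 × L²/6 = 33.33 in².
Direct shear f_v = P/L_w = 35.1/20 = 1.755 kip/in.
Moment M = P × e = 35.1 × 9.5 = 333.45 kip·in; bending f_b = M/S = 10 kip/in.
f_max = √(f_v² + f_b²) = √(1.755² + 10²) = 10.16 kip/in.
r_n/Ω = (1/2.0) × 0.6 × 90 × (0.707 × 0.625) = 11.93 kip/in → adequate.

f_max ≈ 10.2 kip/in; adequate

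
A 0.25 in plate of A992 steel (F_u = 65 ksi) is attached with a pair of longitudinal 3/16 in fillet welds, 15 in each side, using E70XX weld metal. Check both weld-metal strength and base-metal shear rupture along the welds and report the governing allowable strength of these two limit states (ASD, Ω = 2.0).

R_n/Ω ≈ 83.5 kip (weld metal governs)

E70XX → F_EXX = 70 ksi.
t_e = 0.707 × 0.1875 = 0.1326 in; L = 30 in.
Weld metal: R_n/Ω = (1/2.0) × 0.6 × 70 × 0.1326 × 30 = 83.51 kip.
Base metal (shear rupture): R_n/Ω = (1/2.0) × 0.6 × 65 × 0.25 × 30 = 146.2 kip.
Governing: weld metal.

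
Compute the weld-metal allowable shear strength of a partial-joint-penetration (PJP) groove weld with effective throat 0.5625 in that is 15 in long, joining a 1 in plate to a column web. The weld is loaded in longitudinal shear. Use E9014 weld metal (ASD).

R_n/Ω ≈ 228 kip

E90XX → F_EXX = 90 ksi.
Effective throat (given) t_e = 0.5625 in.
A_we = 0.5625 × 15 = 8.438 in².
F_nw = 0.6 F_EXX = 54 ksi.
R_n/Ω = (54 × 8.438) / 2.0 = 227.8 kip.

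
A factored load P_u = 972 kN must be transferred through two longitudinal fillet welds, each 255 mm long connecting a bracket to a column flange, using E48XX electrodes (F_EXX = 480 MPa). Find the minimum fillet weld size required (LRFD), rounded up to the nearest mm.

w = 13 mm

Total weld length L = 510 mm.
Required throat t_e = P_u / (φ × 0.6 F_EXX × L) = 972 / (0.75 × 0.6 × 480 × 510 × 10⁻³) = 8.824 mm.
Required leg w = t_e / 0.707 = 12.48 mm → use 13 mm.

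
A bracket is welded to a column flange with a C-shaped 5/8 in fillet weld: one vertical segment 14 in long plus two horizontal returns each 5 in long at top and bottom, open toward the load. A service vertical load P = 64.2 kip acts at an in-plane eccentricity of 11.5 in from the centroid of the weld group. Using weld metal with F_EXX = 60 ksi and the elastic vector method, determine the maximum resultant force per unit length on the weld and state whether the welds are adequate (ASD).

Total weld length L_w = 24 in. Treat welds as unit-width lines.
Centroid: x̄ = 2×5×2.5 / 24 = 1.042 in from the vertical weld.
Polar moment about centroid: J = I_x + I_y = [14³/12 + 2×5×7²] + [14×1.042² + 2(5³/12 + 5×1.458²)] = 776 in³.
Direct shear f_v = P/L_w = 64.2 / 24 = 2.675 kip/in (vertical).
Torsion M = P·e = 64.2 × 11.5 = 738.3 kip·in.
Critical point at (x, y) = (3.958, 7) from centroid. f_tx = M·y/J = 6.66 kip/in; f_ty = M·x/J = 3.766 kip/in.
Resultant f_max = √[f_tx² + (f_v + f_ty)²] = √[6.66² + (2.675 + 3.766)²] = 9.265 kip/in.
Capacity per unit length: r_n/Ω = (1/2.0) × 0.6 × 60 × (0.707 × 0.625) = 7.954 kip/in.
9.265 > 7.954 → NOT adequate.

f_max ≈ 9.27 kip/in; NOT adequate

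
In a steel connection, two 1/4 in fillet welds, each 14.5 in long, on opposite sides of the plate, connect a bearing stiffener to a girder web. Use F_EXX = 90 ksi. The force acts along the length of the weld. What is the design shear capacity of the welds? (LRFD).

Effective throat t_e = 0.707 × 0.25 = 0.1767 in.
Total length L = 29 in; A_we = 0.1767 × 29 = 5.126 in².
F_nw = 0.6 F_EXX = 0.6 × 90 = 54 ksi.
φR_n = 0.75 × 54 × 5.126 = 207.6 kip.

φR_n ≈ 208 kip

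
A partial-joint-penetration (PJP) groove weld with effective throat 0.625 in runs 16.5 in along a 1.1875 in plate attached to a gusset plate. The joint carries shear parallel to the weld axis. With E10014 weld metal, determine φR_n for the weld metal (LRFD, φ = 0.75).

φR_n ≈ 464 kips

E100XX → F_EXX = 100 ksi.
Effective throat (given) t_e = 0.625 in.
A_we = 0.625 × 16.5 = 10.31 in².
F_nw = 0.6 F_EXX = 60 ksi.
φR_n = 0.75 × 60 × 10.31 = 464.1 kips.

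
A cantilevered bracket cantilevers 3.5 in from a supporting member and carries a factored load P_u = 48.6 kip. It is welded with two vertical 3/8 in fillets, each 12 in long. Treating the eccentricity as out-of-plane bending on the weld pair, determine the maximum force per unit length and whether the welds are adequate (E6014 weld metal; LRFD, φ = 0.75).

f_max ≈ 4.08 kip/in; adequate

E60XX → F_EXX = 60 ksi.
L_w = 2 × 12 = 24 in; section modulus (unit throat) S = 2 × L²/6 = 48 in².
Direct shear f_v = P/L_w = 48.6/24 = 2.025 kip/in.
Moment M = P × e = 48.6 × 3.5 = 170.1 kip·in; bending f_b = M/S = 3.544 kip/in.
f_max = √(f_v² + f_b²) = √(2.025² + 3.544²) = 4.082 kip/in.
φr_n = 0.75 × 0.6 × 60 × (0.707 × 0.375) = 7.158 kip/in → adequate.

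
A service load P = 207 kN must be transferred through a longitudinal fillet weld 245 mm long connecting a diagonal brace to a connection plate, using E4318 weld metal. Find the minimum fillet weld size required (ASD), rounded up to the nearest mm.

E43XX → F_EXX = 430 MPa.
Total weld length L = 245 mm.
Required throat t_e = P × Ω / (0.6 F_EXX × L) = 207 × 2.0 / (0.6 × 430 × 245 × 10⁻³) = 6.55 mm.
Required leg w = t_e / 0.707 = 9.264 mm → use 10 mm.

w = 10 mm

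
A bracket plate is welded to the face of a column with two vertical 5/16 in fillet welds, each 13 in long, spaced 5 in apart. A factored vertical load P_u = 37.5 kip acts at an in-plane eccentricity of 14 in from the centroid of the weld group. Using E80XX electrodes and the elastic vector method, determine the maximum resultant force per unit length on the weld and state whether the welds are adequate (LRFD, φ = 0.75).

E80XX → F_EXX = 80 ksi.
Total weld length L_w = 26 in. Treat welds as unit-width lines.
Polar moment about centroid: J = 2[d³/12 + d(b/2)²] = 2[13³/12 + 13×2.5²] = 528.7 in³.
Direct shear f_v = P/L_w = 37.5 / 26 = 1.442 kip/in (vertical).
Torsion M = P·e = 37.5 × 14 = 525 kip·in.
Critical point at (x, y) = (2.5, 6.5) from centroid. f_tx = M·y/J = 6.455 kip/in; f_ty = M·x/J = 2.483 kip/in.
Resultant f_max = √[f_tx² + (f_v + f_ty)²] = √[6.455² + (1.442 + 2.483)²] = 7.555 kip/in.
Capacity per unit length: φr_n = 0.75 × 0.6 × 80 × (0.707 × 0.3125) = 7.954 kip/in.
7.555 ≤ 7.954 → adequate.

f_max ≈ 7.55 kip/in; adequate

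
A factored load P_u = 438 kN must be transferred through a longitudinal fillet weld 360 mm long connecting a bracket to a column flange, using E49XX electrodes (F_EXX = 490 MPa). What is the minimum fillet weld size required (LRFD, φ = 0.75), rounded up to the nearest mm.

Total weld length L = 360 mm.
Required throat t_e = P_u / (φ × 0.6 F_EXX × L) = 438 / (0.75 × 0.6 × 490 × 360 × 10⁻³) = 5.518 mm.
Required leg w = t_e / 0.707 = 7.804 mm → use 8 mm.

w = 8 mm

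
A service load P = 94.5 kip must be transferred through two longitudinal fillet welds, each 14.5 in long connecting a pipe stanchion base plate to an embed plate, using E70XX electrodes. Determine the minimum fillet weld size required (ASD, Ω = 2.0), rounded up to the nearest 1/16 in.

w = 1/4 in

E70XX → F_EXX = 70 ksi.
Total weld length L = 29 in.
Required throat t_e = P × Ω / (0.6 F_EXX × L) = 94.5 × 2.0 / (0.6 × 70 × 29) = 0.1552 in.
Required leg w = t_e / 0.707 = 0.2195 in → use 1/4 in.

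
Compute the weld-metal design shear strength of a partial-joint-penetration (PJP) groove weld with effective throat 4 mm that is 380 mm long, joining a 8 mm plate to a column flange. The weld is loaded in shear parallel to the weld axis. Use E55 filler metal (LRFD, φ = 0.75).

E55XX → F_EXX = 550 MPa.
Effective throat (given) t_e = 4 mm.
A_we = 4 × 380 = 1520 mm².
F_nw = 0.6 F_EXX = 330 MPa.
φR_n = 0.75 × 330 × 1520 × 10⁻³ = 376.2 kN.

φR_n ≈ 376 kN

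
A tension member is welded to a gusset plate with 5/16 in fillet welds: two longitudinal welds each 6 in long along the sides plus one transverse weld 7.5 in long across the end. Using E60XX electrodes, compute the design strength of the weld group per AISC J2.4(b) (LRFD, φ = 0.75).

E60XX → F_EXX = 60 ksi.
t_e = 0.707 × 0.3125 = 0.2209 in.
R_nwl = 0.6 × 60 × 0.2209 × 12 = 95.44 kip (longitudinal, 2 welds).
R_nwt = 0.6 × 60 × 0.2209 × 7.5 = 59.65 kip (transverse, base value).
(i) R_nwl + R_nwt = 155.1 kip; (ii) 0.85 R_nwl + 1.5 R_nwt = 170.6 kip.
R_n = max = 170.6 kip [governs: (ii)]; φR_n = 128 kip.

φR_n ≈ 128 kip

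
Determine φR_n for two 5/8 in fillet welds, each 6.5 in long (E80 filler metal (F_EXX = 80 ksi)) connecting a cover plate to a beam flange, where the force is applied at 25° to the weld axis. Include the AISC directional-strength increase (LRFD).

φR_n ≈ 235 kips

t_e = 0.707 × 0.625 = 0.4419 in; A_we = 0.4419 × 13 = 5.744 in².
Directional factor: 1.0 + 0.5 sin^1.5(25°) = 1.137.
F_nw = 0.6 × 80 × 1.137 = 54.59 ksi.
φR_n = 0.75 × 54.59 × 5.744 = 235.2 kips.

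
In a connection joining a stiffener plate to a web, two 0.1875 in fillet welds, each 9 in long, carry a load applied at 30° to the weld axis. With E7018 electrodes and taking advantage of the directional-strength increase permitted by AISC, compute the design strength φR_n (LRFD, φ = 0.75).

φR_n ≈ 88.4 kips

E70XX → F_EXX = 70 ksi.
t_e = 0.707 × 0.1875 = 0.1326 in; A_we = 0.1326 × 18 = 2.386 in².
Directional factor: 1.0 + 0.5 sin^1.5(30°) = 1.177.
F_nw = 0.6 × 70 × 1.177 = 49.42 ksi.
φR_n = 0.75 × 49.42 × 2.386 = 88.45 kips.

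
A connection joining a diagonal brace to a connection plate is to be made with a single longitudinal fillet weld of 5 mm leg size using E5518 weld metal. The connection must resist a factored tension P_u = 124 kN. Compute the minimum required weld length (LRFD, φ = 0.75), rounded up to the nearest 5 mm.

L = 145 mm

E55XX → F_EXX = 550 MPa.
Throat t_e = 0.707 × 5 = 3.535 mm.
φr_n = 0.75 × 0.6 × 550 × 3.535 × 10⁻³ = 0.8749 kN/mm.
L_req = P_u / φr_n = 124 / 0.8749 = 141.7 mm total.
Round up → use L = 145 mm.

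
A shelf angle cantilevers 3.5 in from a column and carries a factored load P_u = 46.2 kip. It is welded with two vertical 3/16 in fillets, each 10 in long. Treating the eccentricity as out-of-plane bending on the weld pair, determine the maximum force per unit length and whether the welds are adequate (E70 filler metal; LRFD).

f_max ≈ 5.37 kip/in; NOT adequate

E70XX → F_EXX = 70 ksi.
L_w = 2 × 10 = 20 in; section modulus (unit throat) S = 2 × L²/6 = 33.33 in².
Direct shear f_v = P/L_w = 46.2/20 = 2.31 kip/in.
Moment M = P × e = 46.2 × 3.5 = 161.7 kip·in; bending f_b = M/S = 4.851 kip/in.
f_max = √(f_v² + f_b²) = √(2.31² + 4.851²) = 5.373 kip/in.
φr_n = 0.75 × 0.6 × 70 × (0.707 × 0.1875) = 4.176 kip/in → NOT adequate.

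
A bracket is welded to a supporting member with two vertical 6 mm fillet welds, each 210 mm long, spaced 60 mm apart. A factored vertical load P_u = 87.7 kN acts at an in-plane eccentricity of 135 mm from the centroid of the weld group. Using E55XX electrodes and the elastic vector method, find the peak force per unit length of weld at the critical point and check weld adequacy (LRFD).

E55XX → F_EXX = 550 MPa.
Total weld length L_w = 420 mm. Treat welds as unit-width lines.
Polar moment about centroid: J = 2[d³/12 + d(b/2)²] = 2[210³/12 + 210×30²] = 1922000 mm³.
Direct shear f_v = P/L_w = 87.7×10³ / 420 = 208.8 N/mm (vertical).
Torsion M = P·e = 87.7×10³ × 135 = 11840000 N·mm.
Critical point at (x, y) = (30, 105) from centroid. f_tx = M·y/J = 647 N/mm; f_ty = M·x/J = 184.8 N/mm.
Resultant f_max = √[f_tx² + (f_v + f_ty)²] = √[647² + (208.8 + 184.8)²] = 757.3 N/mm.
Capacity per unit length: φr_n = 0.75 × 0.6 × 550 × (0.707 × 6) = 1050 N/mm.
757.3 ≤ 1050 → adequate.

f_max ≈ 757 N/mm; adequate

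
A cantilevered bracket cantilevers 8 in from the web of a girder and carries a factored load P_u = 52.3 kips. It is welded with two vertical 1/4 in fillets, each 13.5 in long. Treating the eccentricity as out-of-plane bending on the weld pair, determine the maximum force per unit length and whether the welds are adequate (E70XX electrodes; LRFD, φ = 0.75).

E70XX → F_EXX = 70 ksi.
L_w = 2 × 13.5 = 27 in; section modulus (unit throat) S = 2 × L²/6 = 60.75 in².
Direct shear f_v = P/L_w = 52.3/27 = 1.937 kip/in.
Moment M = P × e = 52.3 × 8 = 418.4 kip·in; bending f_b = M/S = 6.887 kip/in.
f_max = √(f_v² + f_b²) = √(1.937² + 6.887²) = 7.154 kip/in.
φr_n = 0.75 × 0.6 × 70 × (0.707 × 0.25) = 5.568 kip/in → NOT adequate.

f_max ≈ 7.15 kip/in; NOT adequate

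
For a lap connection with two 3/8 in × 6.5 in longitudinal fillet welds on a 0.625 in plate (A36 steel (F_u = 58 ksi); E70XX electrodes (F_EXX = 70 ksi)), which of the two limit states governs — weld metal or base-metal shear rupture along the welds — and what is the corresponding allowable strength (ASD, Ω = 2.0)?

R_n/Ω ≈ 72.4 kips (weld metal governs)

t_e = 0.707 × 0.375 = 0.2651 in; L = 13 in.
Weld metal: R_n/Ω = (1/2.0) × 0.6 × 70 × 0.2651 × 13 = 72.38 kips.
Base metal (shear rupture): R_n/Ω = (1/2.0) × 0.6 × 58 × 0.625 × 13 = 141.4 kips.
Governing: weld metal.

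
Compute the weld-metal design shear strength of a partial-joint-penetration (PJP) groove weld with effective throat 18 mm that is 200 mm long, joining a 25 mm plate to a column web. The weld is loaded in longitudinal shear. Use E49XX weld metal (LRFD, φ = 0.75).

E49XX → F_EXX = 490 MPa.
Effective throat (given) t_e = 18 mm.
A_we = 18 × 200 = 3600 mm².
F_nw = 0.6 F_EXX = 294 MPa.
φR_n = 0.75 × 294 × 3600 × 10⁻³ = 793.8 kN.

φR_n ≈ 794 kN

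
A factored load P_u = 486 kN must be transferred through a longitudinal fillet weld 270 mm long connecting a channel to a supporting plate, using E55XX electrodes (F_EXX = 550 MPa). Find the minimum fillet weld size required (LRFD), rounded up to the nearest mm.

Total weld length L = 270 mm.
Required throat t_e = P_u / (φ × 0.6 F_EXX × L) = 486 / (0.75 × 0.6 × 550 × 270 × 10⁻³) = 7.273 mm.
Required leg w = t_e / 0.707 = 10.29 mm → use 11 mm.

w = 11 mm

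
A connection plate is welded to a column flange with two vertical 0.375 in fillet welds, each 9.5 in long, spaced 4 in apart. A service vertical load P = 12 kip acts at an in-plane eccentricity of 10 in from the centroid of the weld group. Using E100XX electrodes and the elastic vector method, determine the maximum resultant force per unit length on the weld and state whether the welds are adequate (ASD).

E100XX → F_EXX = 100 ksi.
Total weld length L_w = 19 in. Treat welds as unit-width lines.
Polar moment about centroid: J = 2[d³/12 + d(b/2)²] = 2[9.5³/12 + 9.5×2²] = 218.9 in³.
Direct shear f_v = P/L_w = 12 / 19 = 0.6316 kip/in (vertical).
Torsion M = P·e = 12 × 10 = 120 kip·in.
Critical point at (x, y) = (2, 4.75) from centroid. f_tx = M·y/J = 2.604 kip/in; f_ty = M·x/J = 1.096 kip/in.
Resultant f_max = √[f_tx² + (f_v + f_ty)²] = √[2.604² + (0.6316 + 1.096)²] = 3.125 kip/in.
Capacity per unit length: r_n/Ω = (1/2.0) × 0.6 × 100 × (0.707 × 0.375) = 7.954 kip/in.
3.125 ≤ 7.954 → adequate.

f_max ≈ 3.13 kip/in; adequate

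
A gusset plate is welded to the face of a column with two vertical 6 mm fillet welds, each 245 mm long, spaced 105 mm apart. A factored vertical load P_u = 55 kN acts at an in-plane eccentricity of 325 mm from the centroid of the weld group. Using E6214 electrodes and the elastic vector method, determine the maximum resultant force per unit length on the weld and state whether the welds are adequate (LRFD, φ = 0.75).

f_max ≈ 679 N/mm; adequate

E62XX → F_EXX = 620 MPa.
Total weld length L_w = 490 mm. Treat welds as unit-width lines.
Polar moment about centroid: J = 2[d³/12 + d(b/2)²] = 2[245³/12 + 245×52.5²] = 3802000 mm³.
Direct shear f_v = P/L_w = 55×10³ / 490 = 112.2 N/mm (vertical).
Torsion M = P·e = 55×10³ × 325 = 17875000 N·mm.
Critical point at (x, y) = (52.5, 122.5) from centroid. f_tx = M·y/J = 576 N/mm; f_ty = M·x/J = 246.9 N/mm.
Resultant f_max = √[f_tx² + (f_v + f_ty)²] = √[576² + (112.2 + 246.9)²] = 678.8 N/mm.
Capacity per unit length: φr_n = 0.75 × 0.6 × 620 × (0.707 × 6) = 1184 N/mm.
678.8 ≤ 1184 → adequate.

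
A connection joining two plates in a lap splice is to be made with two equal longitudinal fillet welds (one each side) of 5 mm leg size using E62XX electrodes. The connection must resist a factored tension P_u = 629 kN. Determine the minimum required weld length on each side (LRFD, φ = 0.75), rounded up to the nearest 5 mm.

L = 320 mm on each side

E62XX → F_EXX = 620 MPa.
Throat t_e = 0.707 × 5 = 3.535 mm.
φr_n = 0.75 × 0.6 × 620 × 3.535 × 10⁻³ = 0.9863 kN/mm.
L_req = P_u / φr_n = 629 / 0.9863 = 637.8 mm total.
Per side: 637.8 / 2 = 318.9 mm.
Round up → use L = 320 mm on each side.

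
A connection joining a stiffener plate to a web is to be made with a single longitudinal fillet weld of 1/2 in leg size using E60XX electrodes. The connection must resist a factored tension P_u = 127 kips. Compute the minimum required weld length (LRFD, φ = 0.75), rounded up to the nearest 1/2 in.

E60XX → F_EXX = 60 ksi.
Throat t_e = 0.707 × 0.5 = 0.3535 in.
φr_n = 0.75 × 0.6 × 60 × 0.3535 = 9.544 kips/in.
L_req = P_u / φr_n = 127 / 9.544 = 13.31 in total.
Round up → use L = 13.5 in.

L = 13.5 in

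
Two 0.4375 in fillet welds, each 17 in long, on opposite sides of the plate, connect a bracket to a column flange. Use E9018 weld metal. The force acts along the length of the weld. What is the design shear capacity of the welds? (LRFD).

φR_n ≈ 426 kip

E90XX → F_EXX = 90 ksi.
Effective throat t_e = 0.707 × 0.4375 = 0.3093 in.
Total length L = 34 in; A_we = 0.3093 × 34 = 10.52 in².
F_nw = 0.6 F_EXX = 0.6 × 90 = 54 ksi.
φR_n = 0.75 × 54 × 10.52 = 425.9 kip.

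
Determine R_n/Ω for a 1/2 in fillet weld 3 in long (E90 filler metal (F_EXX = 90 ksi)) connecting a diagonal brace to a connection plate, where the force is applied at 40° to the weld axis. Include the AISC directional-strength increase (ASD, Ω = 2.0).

R_n/Ω ≈ 36 kip

t_e = 0.707 × 0.5 = 0.3535 in; A_we = 0.3535 × 3 = 1.06 in².
Directional factor: 1.0 + 0.5 sin^1.5(40°) = 1.258.
F_nw = 0.6 × 90 × 1.258 = 67.91 ksi.
R_n/Ω = (67.91 × 1.06) / 2.0 = 36.01 kip.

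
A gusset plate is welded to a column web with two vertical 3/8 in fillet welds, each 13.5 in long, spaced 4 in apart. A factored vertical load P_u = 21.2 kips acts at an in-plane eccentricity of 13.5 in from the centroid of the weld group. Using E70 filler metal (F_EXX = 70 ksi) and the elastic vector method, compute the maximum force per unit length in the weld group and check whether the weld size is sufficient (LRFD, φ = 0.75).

f_max ≈ 4.18 kip/in; adequate

Total weld length L_w = 27 in. Treat welds as unit-width lines.
Polar moment about centroid: J = 2[d³/12 + d(b/2)²] = 2[13.5³/12 + 13.5×2²] = 518.1 in³.
Direct shear f_v = P/L_w = 21.2 / 27 = 0.7852 kip/in (vertical).
Torsion M = P·e = 21.2 × 13.5 = 286.2 kip·in.
Critical point at (x, y) = (2, 6.75) from centroid. f_tx = M·y/J = 3.729 kip/in; f_ty = M·x/J = 1.105 kip/in.
Resultant f_max = √[f_tx² + (f_v + f_ty)²] = √[3.729² + (0.7852 + 1.105)²] = 4.181 kip/in.
Capacity per unit length: φr_n = 0.75 × 0.6 × 70 × (0.707 × 0.375) = 8.351 kip/in.
4.181 ≤ 8.351 → adequate.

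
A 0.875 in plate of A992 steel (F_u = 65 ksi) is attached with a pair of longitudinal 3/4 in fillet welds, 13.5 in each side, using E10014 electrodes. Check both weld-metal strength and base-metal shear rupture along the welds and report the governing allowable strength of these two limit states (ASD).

E100XX → F_EXX = 100 ksi.
t_e = 0.707 × 0.75 = 0.5302 in; L = 27 in.
Weld metal: R_n/Ω = (1/2.0) × 0.6 × 100 × 0.5302 × 27 = 429.5 kips.
Base metal (shear rupture): R_n/Ω = (1/2.0) × 0.6 × 65 × 0.875 × 27 = 460.7 kips.
Governing: weld metal.

R_n/Ω ≈ 430 kips (weld metal governs)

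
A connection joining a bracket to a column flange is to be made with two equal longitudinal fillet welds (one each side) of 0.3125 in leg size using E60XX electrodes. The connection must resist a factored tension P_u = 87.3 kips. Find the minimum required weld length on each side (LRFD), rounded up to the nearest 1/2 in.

E60XX → F_EXX = 60 ksi.
Throat t_e = 0.707 × 0.3125 = 0.2209 in.
φr_n = 0.75 × 0.6 × 60 × 0.2209 = 5.965 kips/in.
L_req = P_u / φr_n = 87.3 / 5.965 = 14.63 in total.
Per side: 14.63 / 2 = 7.317 in.
Round up → use L = 7.5 in on each side.

L = 7.5 in on each side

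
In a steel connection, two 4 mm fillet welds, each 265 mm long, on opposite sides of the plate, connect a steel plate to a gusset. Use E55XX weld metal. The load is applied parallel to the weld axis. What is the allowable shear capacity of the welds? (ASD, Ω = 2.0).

E55XX → F_EXX = 550 MPa.
Effective throat t_e = 0.707 × 4 = 2.828 mm.
Total length L = 530 mm; A_we = 2.828 × 530 = 1499 mm².
F_nw = 0.6 F_EXX = 0.6 × 550 = 330 MPa.
R_n = 330 × 1499 × 10⁻³ = 494.6 kN; R_n/Ω = 494.6/2.0 = 247.3 kN.

R_n/Ω ≈ 247 kN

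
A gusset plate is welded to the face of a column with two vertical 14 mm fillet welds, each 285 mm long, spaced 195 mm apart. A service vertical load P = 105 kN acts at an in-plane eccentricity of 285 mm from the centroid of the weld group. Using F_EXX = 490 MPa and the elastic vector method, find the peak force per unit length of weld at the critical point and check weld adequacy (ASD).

Total weld length L_w = 570 mm. Treat welds as unit-width lines.
Polar moment about centroid: J = 2[d³/12 + d(b/2)²] = 2[285³/12 + 285×97.5²] = 9277000 mm³.
Direct shear f_v = P/L_w = 105×10³ / 570 = 184.2 N/mm (vertical).
Torsion M = P·e = 105×10³ × 285 = 29925000 N·mm.
Critical point at (x, y) = (97.5, 142.5) from centroid. f_tx = M·y/J = 459.7 N/mm; f_ty = M·x/J = 314.5 N/mm.
Resultant f_max = √[f_tx² + (f_v + f_ty)²] = √[459.7² + (184.2 + 314.5)²] = 678.3 N/mm.
Capacity per unit length: r_n/Ω = (1/2.0) × 0.6 × 490 × (0.707 × 14) = 1455 N/mm.
678.3 ≤ 1455 → adequate.

f_max ≈ 678 N/mm; adequate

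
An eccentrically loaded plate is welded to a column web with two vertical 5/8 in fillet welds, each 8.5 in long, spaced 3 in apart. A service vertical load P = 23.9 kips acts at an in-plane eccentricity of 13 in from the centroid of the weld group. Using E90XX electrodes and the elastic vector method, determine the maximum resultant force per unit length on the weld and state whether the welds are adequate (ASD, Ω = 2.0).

E90XX → F_EXX = 90 ksi.
Total weld length L_w = 17 in. Treat welds as unit-width lines.
Polar moment about centroid: J = 2[d³/12 + d(b/2)²] = 2[8.5³/12 + 8.5×1.5²] = 140.6 in³.
Direct shear f_v = P/L_w = 23.9 / 17 = 1.406 kip/in (vertical).
Torsion M = P·e = 23.9 × 13 = 310.7 kip·in.
Critical point at (x, y) = (1.5, 4.25) from centroid. f_tx = M·y/J = 9.391 kip/in; f_ty = M·x/J = 3.315 kip/in.
Resultant f_max = √[f_tx² + (f_v + f_ty)²] = √[9.391² + (1.406 + 3.315)²] = 10.51 kip/in.
Capacity per unit length: r_n/Ω = (1/2.0) × 0.6 × 90 × (0.707 × 0.625) = 11.93 kip/in.
10.51 ≤ 11.93 → adequate.

f_max ≈ 10.5 kip/in; adequate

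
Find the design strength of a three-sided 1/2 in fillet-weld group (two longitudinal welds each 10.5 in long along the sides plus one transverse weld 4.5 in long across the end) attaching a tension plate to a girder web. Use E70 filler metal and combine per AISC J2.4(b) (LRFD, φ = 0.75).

E70XX → F_EXX = 70 ksi.
t_e = 0.707 × 0.5 = 0.3535 in.
R_nwl = 0.6 × 70 × 0.3535 × 21 = 311.8 kips (longitudinal, 2 welds).
R_nwt = 0.6 × 70 × 0.3535 × 4.5 = 66.81 kips (transverse, base value).
(i) R_nwl + R_nwt = 378.6 kips; (ii) 0.85 R_nwl + 1.5 R_nwt = 365.2 kips.
R_n = max = 378.6 kips [governs: (i)]; φR_n = 283.9 kips.

φR_n ≈ 284 kips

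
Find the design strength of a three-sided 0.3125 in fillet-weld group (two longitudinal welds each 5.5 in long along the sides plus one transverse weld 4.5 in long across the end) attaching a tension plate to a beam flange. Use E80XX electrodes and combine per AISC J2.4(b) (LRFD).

E80XX → F_EXX = 80 ksi.
t_e = 0.707 × 0.3125 = 0.2209 in.
R_nwl = 0.6 × 80 × 0.2209 × 11 = 116.7 kip (longitudinal, 2 welds).
R_nwt = 0.6 × 80 × 0.2209 × 4.5 = 47.72 kip (transverse, base value).
(i) R_nwl + R_nwt = 164.4 kip; (ii) 0.85 R_nwl + 1.5 R_nwt = 170.7 kip.
R_n = max = 170.7 kip [governs: (ii)]; φR_n = 128.1 kip.

φR_n ≈ 128 kip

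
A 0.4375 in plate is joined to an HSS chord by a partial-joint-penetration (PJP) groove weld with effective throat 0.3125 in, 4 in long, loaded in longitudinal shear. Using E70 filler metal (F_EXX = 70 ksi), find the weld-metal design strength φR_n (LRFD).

Effective throat (given) t_e = 0.3125 in.
A_we = 0.3125 × 4 = 1.25 in².
F_nw = 0.6 F_EXX = 42 ksi.
φR_n = 0.75 × 42 × 1.25 = 39.38 kip.

φR_n ≈ 39.4 kip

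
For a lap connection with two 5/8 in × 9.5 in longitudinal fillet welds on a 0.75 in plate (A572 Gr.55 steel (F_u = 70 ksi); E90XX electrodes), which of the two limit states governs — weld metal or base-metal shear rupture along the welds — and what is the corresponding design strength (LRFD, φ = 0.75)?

E90XX → F_EXX = 90 ksi.
t_e = 0.707 × 0.625 = 0.4419 in; L = 19 in.
Weld metal: φR_n = 0.75 × 0.6 × 90 × 0.4419 × 19 = 340 kips.
Base metal (shear rupture): φR_n = 0.75 × 0.6 × 70 × 0.75 × 19 = 448.9 kips.
Governing: weld metal.

φR_n ≈ 340 kips (weld metal governs)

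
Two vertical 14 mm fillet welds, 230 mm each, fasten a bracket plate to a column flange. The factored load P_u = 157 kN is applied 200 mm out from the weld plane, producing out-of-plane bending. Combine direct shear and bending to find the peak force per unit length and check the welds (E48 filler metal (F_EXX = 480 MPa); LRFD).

L_w = 2 × 230 = 460 mm; section modulus (unit throat) S = 2 × L²/6 = 17630 mm².
Direct shear f_v = P/L_w = 157×10³/460 = 341.3 N/mm.
Moment M = P × e = 157×10³ × 200 = 31400000 N·mm; bending f_b = M/S = 1781 N/mm.
f_max = √(f_v² + f_b²) = √(341.3² + 1781²) = 1813 N/mm.
φr_n = 0.75 × 0.6 × 480 × (0.707 × 14) = 2138 N/mm → adequate.

f_max ≈ 1810 N/mm; adequate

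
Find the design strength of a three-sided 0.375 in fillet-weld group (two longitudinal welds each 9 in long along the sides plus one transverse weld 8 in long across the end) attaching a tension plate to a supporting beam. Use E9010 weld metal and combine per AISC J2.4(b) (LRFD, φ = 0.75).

φR_n ≈ 293 kip

E90XX → F_EXX = 90 ksi.
t_e = 0.707 × 0.375 = 0.2651 in.
R_nwl = 0.6 × 90 × 0.2651 × 18 = 257.7 kip (longitudinal, 2 welds).
R_nwt = 0.6 × 90 × 0.2651 × 8 = 114.5 kip (transverse, base value).
(i) R_nwl + R_nwt = 372.2 kip; (ii) 0.85 R_nwl + 1.5 R_nwt = 390.8 kip.
R_n = max = 390.8 kip [governs: (ii)]; φR_n = 293.1 kip.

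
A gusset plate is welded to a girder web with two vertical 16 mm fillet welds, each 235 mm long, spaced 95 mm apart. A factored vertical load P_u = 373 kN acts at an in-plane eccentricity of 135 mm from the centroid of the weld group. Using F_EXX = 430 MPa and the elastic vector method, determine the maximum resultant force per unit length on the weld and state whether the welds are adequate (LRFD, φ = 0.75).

Total weld length L_w = 470 mm. Treat welds as unit-width lines.
Polar moment about centroid: J = 2[d³/12 + d(b/2)²] = 2[235³/12 + 235×47.5²] = 3223000 mm³.
Direct shear f_v = P/L_w = 373×10³ / 470 = 793.6 N/mm (vertical).
Torsion M = P·e = 373×10³ × 135 = 50355000 N·mm.
Critical point at (x, y) = (47.5, 117.5) from centroid. f_tx = M·y/J = 1836 N/mm; f_ty = M·x/J = 742 N/mm.
Resultant f_max = √[f_tx² + (f_v + f_ty)²] = √[1836² + (793.6 + 742)²] = 2393 N/mm.
Capacity per unit length: φr_n = 0.75 × 0.6 × 430 × (0.707 × 16) = 2189 N/mm.
2393 > 2189 → NOT adequate.

f_max ≈ 2390 N/mm; NOT adequate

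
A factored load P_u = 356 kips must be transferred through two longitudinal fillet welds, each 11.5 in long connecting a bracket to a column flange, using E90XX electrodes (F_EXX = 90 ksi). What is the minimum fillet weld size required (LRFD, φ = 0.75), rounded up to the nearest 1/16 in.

w = 9/16 in

Total weld length L = 23 in.
Required throat t_e = P_u / (φ × 0.6 F_EXX × L) = 356 / (0.75 × 0.6 × 90 × 23) = 0.3822 in.
Required leg w = t_e / 0.707 = 0.5406 in → use 9/16 in.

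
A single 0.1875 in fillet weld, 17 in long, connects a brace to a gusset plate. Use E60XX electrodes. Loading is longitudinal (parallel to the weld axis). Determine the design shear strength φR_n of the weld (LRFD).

E60XX → F_EXX = 60 ksi.
Effective throat t_e = 0.707 × 0.1875 = 0.1326 in.
Total length L = 17 in; A_we = 0.1326 × 17 = 2.254 in².
F_nw = 0.6 F_EXX = 0.6 × 60 = 36 ksi.
φR_n = 0.75 × 36 × 2.254 = 60.85 kip.

φR_n ≈ 60.8 kip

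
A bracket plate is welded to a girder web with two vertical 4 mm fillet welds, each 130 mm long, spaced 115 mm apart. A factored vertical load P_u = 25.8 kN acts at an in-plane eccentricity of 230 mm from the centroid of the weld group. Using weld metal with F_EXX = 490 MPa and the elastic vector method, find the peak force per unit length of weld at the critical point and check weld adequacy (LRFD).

Total weld length L_w = 260 mm. Treat welds as unit-width lines.
Polar moment about centroid: J = 2[d³/12 + d(b/2)²] = 2[130³/12 + 130×57.5²] = 1226000 mm³.
Direct shear f_v = P/L_w = 25.8×10³ / 260 = 99.23 N/mm (vertical).
Torsion M = P·e = 25.8×10³ × 230 = 5934000 N·mm.
Critical point at (x, y) = (57.5, 65) from centroid. f_tx = M·y/J = 314.7 N/mm; f_ty = M·x/J = 278.4 N/mm.
Resultant f_max = √[f_tx² + (f_v + f_ty)²] = √[314.7² + (99.23 + 278.4)²] = 491.5 N/mm.
Capacity per unit length: φr_n = 0.75 × 0.6 × 490 × (0.707 × 4) = 623.6 N/mm.
491.5 ≤ 623.6 → adequate.

f_max ≈ 492 N/mm; adequate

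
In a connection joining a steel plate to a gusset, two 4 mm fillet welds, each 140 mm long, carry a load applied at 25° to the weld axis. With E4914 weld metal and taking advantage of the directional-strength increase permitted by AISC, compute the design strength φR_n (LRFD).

E49XX → F_EXX = 490 MPa.
t_e = 0.707 × 4 = 2.828 mm; A_we = 2.828 × 280 = 791.8 mm².
Directional factor: 1.0 + 0.5 sin^1.5(25°) = 1.137.
F_nw = 0.6 × 490 × 1.137 = 334.4 MPa.
φR_n = 0.75 × 334.4 × 791.8 × 10⁻³ = 198.6 kN.

φR_n ≈ 199 kN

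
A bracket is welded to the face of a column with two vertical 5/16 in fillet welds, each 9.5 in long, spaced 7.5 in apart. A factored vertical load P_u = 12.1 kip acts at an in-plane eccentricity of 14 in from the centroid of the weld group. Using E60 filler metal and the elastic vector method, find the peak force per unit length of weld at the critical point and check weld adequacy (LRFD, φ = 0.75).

E60XX → F_EXX = 60 ksi.
Total weld length L_w = 19 in. Treat welds as unit-width lines.
Polar moment about centroid: J = 2[d³/12 + d(b/2)²] = 2[9.5³/12 + 9.5×3.75²] = 410.1 in³.
Direct shear f_v = P/L_w = 12.1 / 19 = 0.6368 kip/in (vertical).
Torsion M = P·e = 12.1 × 14 = 169.4 kip·in.
Critical point at (x, y) = (3.75, 4.75) from centroid. f_tx = M·y/J = 1.962 kip/in; f_ty = M·x/J = 1.549 kip/in.
Resultant f_max = √[f_tx² + (f_v + f_ty)²] = √[1.962² + (0.6368 + 1.549)²] = 2.937 kip/in.
Capacity per unit length: φr_n = 0.75 × 0.6 × 60 × (0.707 × 0.3125) = 5.965 kip/in.
2.937 ≤ 5.965 → adequate.

f_max ≈ 2.94 kip/in; adequate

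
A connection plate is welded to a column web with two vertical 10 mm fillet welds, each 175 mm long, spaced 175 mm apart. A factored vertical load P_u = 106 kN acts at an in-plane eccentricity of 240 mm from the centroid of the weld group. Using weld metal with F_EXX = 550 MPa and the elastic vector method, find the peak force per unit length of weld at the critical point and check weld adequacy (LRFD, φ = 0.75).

f_max ≈ 1120 N/mm; adequate

Total weld length L_w = 350 mm. Treat welds as unit-width lines.
Polar moment about centroid: J = 2[d³/12 + d(b/2)²] = 2[175³/12 + 175×87.5²] = 3573000 mm³.
Direct shear f_v = P/L_w = 106×10³ / 350 = 302.9 N/mm (vertical).
Torsion M = P·e = 106×10³ × 240 = 25440000 N·mm.
Critical point at (x, y) = (87.5, 87.5) from centroid. f_tx = M·y/J = 623 N/mm; f_ty = M·x/J = 623 N/mm.
Resultant f_max = √[f_tx² + (f_v + f_ty)²] = √[623² + (302.9 + 623)²] = 1116 N/mm.
Capacity per unit length: φr_n = 0.75 × 0.6 × 550 × (0.707 × 10) = 1750 N/mm.
1116 ≤ 1750 → adequate.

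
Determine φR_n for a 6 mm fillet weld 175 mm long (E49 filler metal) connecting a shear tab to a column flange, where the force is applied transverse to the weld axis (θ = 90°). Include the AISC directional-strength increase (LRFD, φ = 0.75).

E49XX → F_EXX = 490 MPa.
t_e = 0.707 × 6 = 4.242 mm; A_we = 4.242 × 175 = 742.4 mm².
Directional factor: 1.0 + 0.5 sin^1.5(90°) = 1.5.
F_nw = 0.6 × 490 × 1.5 = 441 MPa.
φR_n = 0.75 × 441 × 742.4 × 10⁻³ = 245.5 kN.

φR_n ≈ 246 kN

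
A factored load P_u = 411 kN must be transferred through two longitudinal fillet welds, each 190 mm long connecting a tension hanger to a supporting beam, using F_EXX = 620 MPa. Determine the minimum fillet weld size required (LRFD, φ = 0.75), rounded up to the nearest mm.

Total weld length L = 380 mm.
Required throat t_e = P_u / (φ × 0.6 F_EXX × L) = 411 / (0.75 × 0.6 × 620 × 380 × 10⁻³) = 3.877 mm.
Required leg w = t_e / 0.707 = 5.483 mm → use 6 mm.

w = 6 mm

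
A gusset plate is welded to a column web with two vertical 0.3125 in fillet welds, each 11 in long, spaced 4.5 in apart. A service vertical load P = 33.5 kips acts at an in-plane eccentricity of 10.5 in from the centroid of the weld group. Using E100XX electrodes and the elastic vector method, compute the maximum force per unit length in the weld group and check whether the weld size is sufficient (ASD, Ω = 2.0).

f_max ≈ 6.99 kip/in; NOT adequate

E100XX → F_EXX = 100 ksi.
Total weld length L_w = 22 in. Treat welds as unit-width lines.
Polar moment about centroid: J = 2[d³/12 + d(b/2)²] = 2[11³/12 + 11×2.25²] = 333.2 in³.
Direct shear f_v = P/L_w = 33.5 / 22 = 1.523 kip/in (vertical).
Torsion M = P·e = 33.5 × 10.5 = 351.75 kip·in.
Critical point at (x, y) = (2.25, 5.5) from centroid. f_tx = M·y/J = 5.806 kip/in; f_ty = M·x/J = 2.375 kip/in.
Resultant f_max = √[f_tx² + (f_v + f_ty)²] = √[5.806² + (1.523 + 2.375)²] = 6.993 kip/in.
Capacity per unit length: r_n/Ω = (1/2.0) × 0.6 × 100 × (0.707 × 0.3125) = 6.628 kip/in.
6.993 > 6.628 → NOT adequate.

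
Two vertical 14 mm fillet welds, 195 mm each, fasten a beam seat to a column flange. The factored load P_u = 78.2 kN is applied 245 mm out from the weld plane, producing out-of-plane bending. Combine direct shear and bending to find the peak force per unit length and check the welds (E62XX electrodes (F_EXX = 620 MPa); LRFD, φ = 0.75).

f_max ≈ 1520 N/mm; adequate

L_w = 2 × 195 = 390 mm; section modulus (unit throat) S = 2 × L²/6 = 12680 mm².
Direct shear f_v = P/L_w = 78.2×10³/390 = 200.5 N/mm.
Moment M = P × e = 78.2×10³ × 245 = 19159000 N·mm; bending f_b = M/S = 1512 N/mm.
f_max = √(f_v² + f_b²) = √(200.5² + 1512²) = 1525 N/mm.
φr_n = 0.75 × 0.6 × 620 × (0.707 × 14) = 2762 N/mm → adequate.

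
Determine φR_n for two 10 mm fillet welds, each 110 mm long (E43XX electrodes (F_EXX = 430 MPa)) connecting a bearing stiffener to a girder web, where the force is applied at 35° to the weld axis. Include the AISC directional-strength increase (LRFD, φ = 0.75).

φR_n ≈ 366 kN

t_e = 0.707 × 10 = 7.07 mm; A_we = 7.07 × 220 = 1555 mm².
Directional factor: 1.0 + 0.5 sin^1.5(35°) = 1.217.
F_nw = 0.6 × 430 × 1.217 = 314 MPa.
φR_n = 0.75 × 314 × 1555 × 10⁻³ = 366.3 kN.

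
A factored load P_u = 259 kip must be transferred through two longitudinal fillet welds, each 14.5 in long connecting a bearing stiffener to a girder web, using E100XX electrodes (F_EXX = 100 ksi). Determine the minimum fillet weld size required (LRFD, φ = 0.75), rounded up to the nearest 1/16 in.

Total weld length L = 29 in.
Required throat t_e = P_u / (φ × 0.6 F_EXX × L) = 259 / (0.75 × 0.6 × 100 × 29) = 0.1985 in.
Required leg w = t_e / 0.707 = 0.2807 in → use 5/16 in.

w = 5/16 in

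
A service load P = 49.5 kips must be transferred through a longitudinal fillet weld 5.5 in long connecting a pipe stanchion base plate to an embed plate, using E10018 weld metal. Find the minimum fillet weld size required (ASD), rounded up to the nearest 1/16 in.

E100XX → F_EXX = 100 ksi.
Total weld length L = 5.5 in.
Required throat t_e = P × Ω / (0.6 F_EXX × L) = 49.5 × 2.0 / (0.6 × 100 × 5.5) = 0.3 in.
Required leg w = t_e / 0.707 = 0.4243 in → use 7/16 in.

w = 7/16 in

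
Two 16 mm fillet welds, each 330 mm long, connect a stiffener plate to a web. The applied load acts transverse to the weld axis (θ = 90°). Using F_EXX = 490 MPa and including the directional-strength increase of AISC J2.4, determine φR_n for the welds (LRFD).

t_e = 0.707 × 16 = 11.31 mm; A_we = 11.31 × 660 = 7466 mm².
Directional factor: 1.0 + 0.5 sin^1.5(90°) = 1.5.
F_nw = 0.6 × 490 × 1.5 = 441 MPa.
φR_n = 0.75 × 441 × 7466 × 10⁻³ = 2469 kN.

φR_n ≈ 2470 kN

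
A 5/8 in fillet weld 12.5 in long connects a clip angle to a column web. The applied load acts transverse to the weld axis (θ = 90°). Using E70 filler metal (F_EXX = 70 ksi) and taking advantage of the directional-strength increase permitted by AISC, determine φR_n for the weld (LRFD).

t_e = 0.707 × 0.625 = 0.4419 in; A_we = 0.4419 × 12.5 = 5.523 in².
Directional factor: 1.0 + 0.5 sin^1.5(90°) = 1.5.
F_nw = 0.6 × 70 × 1.5 = 63 ksi.
φR_n = 0.75 × 63 × 5.523 = 261 kip.

φR_n ≈ 261 kip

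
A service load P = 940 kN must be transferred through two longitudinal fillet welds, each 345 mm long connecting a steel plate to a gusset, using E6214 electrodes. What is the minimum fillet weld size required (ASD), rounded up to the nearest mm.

w = 11 mm

E62XX → F_EXX = 620 MPa.
Total weld length L = 690 mm.
Required throat t_e = P × Ω / (0.6 F_EXX × L) = 940 × 2.0 / (0.6 × 620 × 690 × 10⁻³) = 7.324 mm.
Required leg w = t_e / 0.707 = 10.36 mm → use 11 mm.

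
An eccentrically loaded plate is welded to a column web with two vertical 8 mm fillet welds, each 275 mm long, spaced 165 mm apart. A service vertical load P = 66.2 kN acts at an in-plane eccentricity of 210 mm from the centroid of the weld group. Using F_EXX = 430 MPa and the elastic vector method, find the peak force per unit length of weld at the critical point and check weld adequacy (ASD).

f_max ≈ 385 N/mm; adequate

Total weld length L_w = 550 mm. Treat welds as unit-width lines.
Polar moment about centroid: J = 2[d³/12 + d(b/2)²] = 2[275³/12 + 275×82.5²] = 7210000 mm³.
Direct shear f_v = P/L_w = 66.2×10³ / 550 = 120.4 N/mm (vertical).
Torsion M = P·e = 66.2×10³ × 210 = 13902000 N·mm.
Critical point at (x, y) = (82.5, 137.5) from centroid. f_tx = M·y/J = 265.1 N/mm; f_ty = M·x/J = 159.1 N/mm.
Resultant f_max = √[f_tx² + (f_v + f_ty)²] = √[265.1² + (120.4 + 159.1)²] = 385.2 N/mm.
Capacity per unit length: r_n/Ω = (1/2.0) × 0.6 × 430 × (0.707 × 8) = 729.6 N/mm.
385.2 ≤ 729.6 → adequate.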